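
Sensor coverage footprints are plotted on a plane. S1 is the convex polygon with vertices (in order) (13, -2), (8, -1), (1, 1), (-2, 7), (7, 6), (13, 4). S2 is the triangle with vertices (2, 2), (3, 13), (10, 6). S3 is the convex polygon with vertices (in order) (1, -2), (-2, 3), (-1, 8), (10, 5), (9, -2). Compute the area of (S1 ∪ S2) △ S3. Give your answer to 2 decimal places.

|S1 ∪ S2| = 110.445.
|(S1 ∪ S2) ∩ S3| = 62.7145.
|(S1 ∪ S2) △ S3| = 110.445 + 90 − 125.429 = 75.02.

75.02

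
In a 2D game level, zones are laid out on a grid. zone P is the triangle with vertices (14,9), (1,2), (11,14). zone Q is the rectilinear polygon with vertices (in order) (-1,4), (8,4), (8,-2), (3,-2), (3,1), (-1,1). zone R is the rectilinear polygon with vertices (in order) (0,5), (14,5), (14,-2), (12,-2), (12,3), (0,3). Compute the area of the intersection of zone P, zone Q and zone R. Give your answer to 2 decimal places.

1.54

The intersection is the polygon with vertices (2.667,4), (4.714,4), (2.857,3), (1.833,3).
By the shoelace formula its area is 1.54.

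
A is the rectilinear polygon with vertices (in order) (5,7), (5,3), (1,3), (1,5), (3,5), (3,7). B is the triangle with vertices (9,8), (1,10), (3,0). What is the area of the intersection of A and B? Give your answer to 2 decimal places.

9.60

The intersection is the polygon with vertices (5,3), (2.4,3), (2,5), (3,5), (3,7), (5,7).
By the shoelace formula its area is 9.60.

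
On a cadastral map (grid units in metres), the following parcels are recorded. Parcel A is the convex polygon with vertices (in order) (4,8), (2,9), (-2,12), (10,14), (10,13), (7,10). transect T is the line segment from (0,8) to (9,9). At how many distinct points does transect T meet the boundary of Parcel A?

2

The segment meets the boundary at (4.8,8.533), (3.273,8.364).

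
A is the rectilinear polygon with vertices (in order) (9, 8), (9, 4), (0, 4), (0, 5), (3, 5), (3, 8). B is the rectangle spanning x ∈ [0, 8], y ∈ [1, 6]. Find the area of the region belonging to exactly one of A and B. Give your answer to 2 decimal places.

41.00

|A| = 27, |B| = 40, |A∩B| = 13.
|A △ B| = |A| + |B| − 2·|A∩B| = 27 + 40 − 26 = 41.00.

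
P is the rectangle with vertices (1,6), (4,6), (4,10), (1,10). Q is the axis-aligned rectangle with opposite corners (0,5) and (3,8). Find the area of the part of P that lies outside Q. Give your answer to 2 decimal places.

8.00

|P∩Q|: x∈[1,3], y∈[6,8] → 2·2 = 4.
|P| = 12.
|P ∖ Q| = |P| − |P∩Q| = 12 − 4 = 8.00.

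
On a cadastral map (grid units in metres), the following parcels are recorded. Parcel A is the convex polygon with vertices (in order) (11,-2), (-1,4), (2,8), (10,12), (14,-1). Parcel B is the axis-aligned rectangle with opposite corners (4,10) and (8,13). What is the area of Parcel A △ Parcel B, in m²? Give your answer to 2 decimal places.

122.50

|Parcel A| = 112.5, |Parcel B| = 12, |Parcel A∩Parcel B| = 1.
|Parcel A △ Parcel B| = |Parcel A| + |Parcel B| − 2·|Parcel A∩Parcel B| = 112.5 + 12 − 2 = 122.50.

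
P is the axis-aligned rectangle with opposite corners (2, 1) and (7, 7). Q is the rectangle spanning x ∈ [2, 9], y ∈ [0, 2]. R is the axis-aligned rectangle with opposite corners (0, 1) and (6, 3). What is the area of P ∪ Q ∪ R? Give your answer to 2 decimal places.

By inclusion–exclusion:
Individual areas: |P| = 30, |Q| = 14, |R| = 12.
|P∩Q|: x∈[2,7], y∈[1,2] → 5·1 = 5.
|P∩R|: x∈[2,6], y∈[1,3] → 4·2 = 8.
|Q∩R|: x∈[2,6], y∈[1,2] → 4·1 = 4.
|P∩Q∩R| = 4.
|P ∪ Q ∪ R| = 56 − 17 + 4 = 43.00.

43.00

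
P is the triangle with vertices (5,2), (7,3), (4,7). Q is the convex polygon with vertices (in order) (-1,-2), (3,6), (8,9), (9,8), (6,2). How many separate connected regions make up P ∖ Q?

P ∖ Q splits into 2 disjoint pieces (area 0.1833, area 0.0271).

2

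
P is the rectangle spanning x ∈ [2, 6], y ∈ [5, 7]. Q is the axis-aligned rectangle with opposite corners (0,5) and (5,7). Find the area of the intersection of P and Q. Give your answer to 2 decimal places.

6.00

|P∩Q|: x∈[2,5], y∈[5,7] → 3·2 = 6.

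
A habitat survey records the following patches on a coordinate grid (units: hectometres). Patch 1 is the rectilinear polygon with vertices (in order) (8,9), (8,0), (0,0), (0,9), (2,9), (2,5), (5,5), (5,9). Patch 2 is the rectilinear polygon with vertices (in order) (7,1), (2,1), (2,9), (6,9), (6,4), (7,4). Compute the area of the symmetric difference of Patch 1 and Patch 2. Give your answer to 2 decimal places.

|Patch 1| = 60, |Patch 2| = 35, |Patch 1∩Patch 2| = 23.
|Patch 1 △ Patch 2| = |Patch 1| + |Patch 2| − 2·|Patch 1∩Patch 2| = 60 + 35 − 46 = 49.00.

49.00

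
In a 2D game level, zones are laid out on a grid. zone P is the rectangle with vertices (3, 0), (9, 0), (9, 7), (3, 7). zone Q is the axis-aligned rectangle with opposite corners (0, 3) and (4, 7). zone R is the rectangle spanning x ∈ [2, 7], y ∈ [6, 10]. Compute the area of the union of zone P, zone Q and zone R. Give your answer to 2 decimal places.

69.00

By inclusion–exclusion:
Individual areas: |zone P| = 42, |zone Q| = 16, |zone R| = 20.
|zone P∩zone Q|: x∈[3,4], y∈[3,7] → 1·4 = 4.
|zone P∩zone R|: x∈[3,7], y∈[6,7] → 4·1 = 4.
|zone Q∩zone R|: x∈[2,4], y∈[6,7] → 2·1 = 2.
|zone P∩zone Q∩zone R| = 1.
|zone P ∪ zone Q ∪ zone R| = 78 − 10 + 1 = 69.00.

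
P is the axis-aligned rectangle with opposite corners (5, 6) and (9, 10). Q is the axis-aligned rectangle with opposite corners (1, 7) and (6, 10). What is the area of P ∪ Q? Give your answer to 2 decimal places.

By inclusion–exclusion:
Individual areas: |P| = 16, |Q| = 15.
|P∩Q|: x∈[5,6], y∈[7,10] → 1·3 = 3.
|P ∪ Q| = 31 − 3 = 28.00.

28.00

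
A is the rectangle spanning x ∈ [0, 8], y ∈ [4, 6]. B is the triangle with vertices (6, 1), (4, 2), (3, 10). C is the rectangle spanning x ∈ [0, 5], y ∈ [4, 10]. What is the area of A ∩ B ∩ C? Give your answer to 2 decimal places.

2.08

The intersection is the polygon with vertices (5,4), (3.75,4), (3.5,6), (4.333,6).
By the shoelace formula its area is 2.08.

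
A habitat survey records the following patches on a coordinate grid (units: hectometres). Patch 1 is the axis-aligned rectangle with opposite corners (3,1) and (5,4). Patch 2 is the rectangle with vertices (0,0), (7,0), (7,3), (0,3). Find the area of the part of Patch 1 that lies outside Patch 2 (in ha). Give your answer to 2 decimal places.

2.00

|Patch 1∩Patch 2|: x∈[3,5], y∈[1,3] → 2·2 = 4.
|Patch 1| = 6.
|Patch 1 ∖ Patch 2| = |Patch 1| − |Patch 1∩Patch 2| = 6 − 4 = 2.00.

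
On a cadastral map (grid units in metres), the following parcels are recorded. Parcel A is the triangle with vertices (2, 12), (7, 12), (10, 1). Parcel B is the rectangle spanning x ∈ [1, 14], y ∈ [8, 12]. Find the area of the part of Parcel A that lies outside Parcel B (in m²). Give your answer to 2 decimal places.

11.14

|Parcel A| = 27.5, |Parcel A∩Parcel B| = 16.3636.
|Parcel A ∖ Parcel B| = |Parcel A| − |Parcel A∩Parcel B| = 27.5 − 16.3636 = 11.14.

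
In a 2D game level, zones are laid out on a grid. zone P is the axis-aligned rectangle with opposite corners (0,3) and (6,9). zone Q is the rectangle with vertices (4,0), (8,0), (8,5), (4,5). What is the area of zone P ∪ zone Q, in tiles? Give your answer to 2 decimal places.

52.00

By inclusion–exclusion:
Individual areas: |zone P| = 36, |zone Q| = 20.
|zone P∩zone Q|: x∈[4,6], y∈[3,5] → 2·2 = 4.
|zone P ∪ zone Q| = 56 − 4 = 52.00.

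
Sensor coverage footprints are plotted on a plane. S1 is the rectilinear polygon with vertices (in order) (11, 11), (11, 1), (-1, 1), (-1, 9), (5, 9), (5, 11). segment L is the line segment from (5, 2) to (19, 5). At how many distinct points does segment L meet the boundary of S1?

1

The segment meets the boundary at (11,3.286).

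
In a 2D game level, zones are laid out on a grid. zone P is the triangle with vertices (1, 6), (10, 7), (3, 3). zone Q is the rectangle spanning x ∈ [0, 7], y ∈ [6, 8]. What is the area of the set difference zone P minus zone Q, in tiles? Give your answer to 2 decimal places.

|zone P| = 14.5, |zone P∩zone Q| = 2.
|zone P ∖ zone Q| = |zone P| − |zone P∩zone Q| = 14.5 − 2 = 12.50.

12.50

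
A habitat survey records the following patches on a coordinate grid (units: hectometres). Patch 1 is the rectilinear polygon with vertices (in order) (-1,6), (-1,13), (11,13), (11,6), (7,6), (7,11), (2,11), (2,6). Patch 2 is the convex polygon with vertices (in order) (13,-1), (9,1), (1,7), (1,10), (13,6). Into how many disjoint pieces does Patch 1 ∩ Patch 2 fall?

2

Patch 1 ∩ Patch 2 splits into 2 disjoint pieces (area 5.3333, area 3.2083).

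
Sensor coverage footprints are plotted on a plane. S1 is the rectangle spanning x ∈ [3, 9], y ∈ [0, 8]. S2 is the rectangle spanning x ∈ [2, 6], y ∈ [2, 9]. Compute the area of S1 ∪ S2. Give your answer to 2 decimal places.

By inclusion–exclusion:
Individual areas: |S1| = 48, |S2| = 28.
|S1∩S2|: x∈[3,6], y∈[2,8] → 3·6 = 18.
|S1 ∪ S2| = 76 − 18 = 58.00.

58.00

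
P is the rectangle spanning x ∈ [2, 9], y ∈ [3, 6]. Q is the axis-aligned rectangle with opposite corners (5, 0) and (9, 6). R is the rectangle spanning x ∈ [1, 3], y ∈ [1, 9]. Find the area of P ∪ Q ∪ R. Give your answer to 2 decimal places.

46.00

By inclusion–exclusion:
Individual areas: |P| = 21, |Q| = 24, |R| = 16.
|P∩Q|: x∈[5,9], y∈[3,6] → 4·3 = 12.
|P∩R|: x∈[2,3], y∈[3,6] → 1·3 = 3.
|Q∩R| = 0 (no overlap).
|P∩Q∩R| = 0.
|P ∪ Q ∪ R| = 61 − 15 + 0 = 46.00.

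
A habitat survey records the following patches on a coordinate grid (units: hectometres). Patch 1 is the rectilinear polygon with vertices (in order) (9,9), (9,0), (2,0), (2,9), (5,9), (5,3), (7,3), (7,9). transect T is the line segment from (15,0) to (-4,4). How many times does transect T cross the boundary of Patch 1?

The segment meets the boundary at (2,2.737), (9,1.263).

2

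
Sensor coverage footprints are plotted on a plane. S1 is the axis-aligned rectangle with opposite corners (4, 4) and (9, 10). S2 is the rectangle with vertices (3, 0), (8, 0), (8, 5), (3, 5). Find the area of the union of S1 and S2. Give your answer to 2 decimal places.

51.00

By inclusion–exclusion:
Individual areas: |S1| = 30, |S2| = 25.
|S1∩S2|: x∈[4,8], y∈[4,5] → 4·1 = 4.
|S1 ∪ S2| = 55 − 4 = 51.00.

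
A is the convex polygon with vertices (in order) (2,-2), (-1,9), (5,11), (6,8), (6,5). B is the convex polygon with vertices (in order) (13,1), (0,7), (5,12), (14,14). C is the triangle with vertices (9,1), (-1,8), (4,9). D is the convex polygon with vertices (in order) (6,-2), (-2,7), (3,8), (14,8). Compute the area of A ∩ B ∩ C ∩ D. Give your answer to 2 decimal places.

11.50

The intersection is the polygon with vertices (5.652,4.391), (1.258,6.419), (0.176,7.176), (0.5,7.5), (3,8), (4.625,8), (6,5.8), (6,5).
By the shoelace formula its area is 11.50.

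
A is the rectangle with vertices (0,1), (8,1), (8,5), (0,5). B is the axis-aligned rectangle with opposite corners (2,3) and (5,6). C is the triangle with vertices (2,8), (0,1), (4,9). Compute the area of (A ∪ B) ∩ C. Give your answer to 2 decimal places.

|A ∪ B| = 35.
|(A ∪ B) ∩ C| = 1.96.

1.96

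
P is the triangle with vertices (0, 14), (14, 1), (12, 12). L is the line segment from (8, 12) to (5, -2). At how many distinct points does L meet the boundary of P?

The segment meets the boundary at (7.03,7.472).

1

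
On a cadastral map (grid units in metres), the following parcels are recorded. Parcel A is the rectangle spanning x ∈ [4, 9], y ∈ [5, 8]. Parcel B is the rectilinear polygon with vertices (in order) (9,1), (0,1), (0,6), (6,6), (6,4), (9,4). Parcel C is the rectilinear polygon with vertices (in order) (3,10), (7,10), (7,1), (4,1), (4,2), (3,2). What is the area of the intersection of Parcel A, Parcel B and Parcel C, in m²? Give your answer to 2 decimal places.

2.00

The intersection is the polygon with vertices (4,6), (6,6), (6,5), (4,5).
By the shoelace formula its area is 2.00.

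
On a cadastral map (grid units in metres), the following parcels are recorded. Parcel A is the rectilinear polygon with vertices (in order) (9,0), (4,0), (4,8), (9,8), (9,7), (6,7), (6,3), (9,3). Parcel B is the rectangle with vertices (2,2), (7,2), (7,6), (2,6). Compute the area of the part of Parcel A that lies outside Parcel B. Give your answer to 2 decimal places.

19.00

|Parcel A| = 28, |Parcel A∩Parcel B| = 9.
|Parcel A ∖ Parcel B| = |Parcel A| − |Parcel A∩Parcel B| = 28 − 9 = 19.00.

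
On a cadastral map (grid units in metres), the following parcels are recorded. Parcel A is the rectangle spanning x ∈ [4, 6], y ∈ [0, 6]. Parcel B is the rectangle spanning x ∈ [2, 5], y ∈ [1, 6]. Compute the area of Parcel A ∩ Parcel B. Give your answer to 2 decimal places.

5.00

|Parcel A∩Parcel B|: x∈[4,5], y∈[1,6] → 1·5 = 5.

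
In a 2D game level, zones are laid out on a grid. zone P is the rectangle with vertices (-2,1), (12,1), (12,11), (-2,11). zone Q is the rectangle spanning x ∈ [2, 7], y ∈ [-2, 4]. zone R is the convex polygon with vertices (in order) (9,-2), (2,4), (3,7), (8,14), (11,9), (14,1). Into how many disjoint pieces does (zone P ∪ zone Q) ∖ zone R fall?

(zone P ∪ zone Q) ∖ zone R splits into 2 disjoint pieces (area 70.5, area 4.5333).

2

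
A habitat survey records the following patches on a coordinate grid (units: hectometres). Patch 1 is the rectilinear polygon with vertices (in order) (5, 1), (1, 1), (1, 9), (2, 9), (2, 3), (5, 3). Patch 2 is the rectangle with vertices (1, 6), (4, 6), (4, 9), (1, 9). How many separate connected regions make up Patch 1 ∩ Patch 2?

Patch 1 ∩ Patch 2 is a single connected region.

1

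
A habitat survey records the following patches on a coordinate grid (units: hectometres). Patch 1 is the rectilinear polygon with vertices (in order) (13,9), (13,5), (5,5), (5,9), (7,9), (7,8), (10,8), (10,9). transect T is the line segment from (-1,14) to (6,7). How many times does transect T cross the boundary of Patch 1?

The segment meets the boundary at (5,8).

1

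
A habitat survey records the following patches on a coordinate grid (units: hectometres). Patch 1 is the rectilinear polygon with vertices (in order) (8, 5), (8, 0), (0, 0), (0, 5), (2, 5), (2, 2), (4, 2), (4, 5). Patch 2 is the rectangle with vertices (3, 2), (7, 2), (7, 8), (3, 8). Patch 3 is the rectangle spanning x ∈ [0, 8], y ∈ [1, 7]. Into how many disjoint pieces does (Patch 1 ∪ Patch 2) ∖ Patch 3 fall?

2

(Patch 1 ∪ Patch 2) ∖ Patch 3 splits into 2 disjoint pieces (area 8, area 4).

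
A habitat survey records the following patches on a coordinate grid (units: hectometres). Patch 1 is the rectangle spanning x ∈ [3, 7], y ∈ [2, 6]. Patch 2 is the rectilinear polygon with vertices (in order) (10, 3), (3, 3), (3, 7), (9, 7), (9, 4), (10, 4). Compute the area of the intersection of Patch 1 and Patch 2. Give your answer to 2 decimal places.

12.00

The intersection is the polygon with vertices (7,6), (7,3), (3,3), (3,6).
By the shoelace formula its area is 12.00.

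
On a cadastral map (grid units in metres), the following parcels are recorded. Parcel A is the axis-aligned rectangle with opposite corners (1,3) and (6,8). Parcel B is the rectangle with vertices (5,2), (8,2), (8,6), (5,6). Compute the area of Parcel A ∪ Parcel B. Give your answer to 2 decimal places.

34.00

By inclusion–exclusion:
Individual areas: |Parcel A| = 25, |Parcel B| = 12.
|Parcel A∩Parcel B|: x∈[5,6], y∈[3,6] → 1·3 = 3.
|Parcel A ∪ Parcel B| = 37 − 3 = 34.00.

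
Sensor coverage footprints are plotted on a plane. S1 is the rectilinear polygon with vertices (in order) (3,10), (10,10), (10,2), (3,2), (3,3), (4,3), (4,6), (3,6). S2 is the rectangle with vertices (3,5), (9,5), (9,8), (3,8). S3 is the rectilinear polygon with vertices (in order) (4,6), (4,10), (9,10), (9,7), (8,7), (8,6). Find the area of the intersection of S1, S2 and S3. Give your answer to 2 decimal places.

The intersection is the polygon with vertices (9,8), (9,7), (8,7), (8,6), (4,6), (4,8).
By the shoelace formula its area is 9.00.

9.00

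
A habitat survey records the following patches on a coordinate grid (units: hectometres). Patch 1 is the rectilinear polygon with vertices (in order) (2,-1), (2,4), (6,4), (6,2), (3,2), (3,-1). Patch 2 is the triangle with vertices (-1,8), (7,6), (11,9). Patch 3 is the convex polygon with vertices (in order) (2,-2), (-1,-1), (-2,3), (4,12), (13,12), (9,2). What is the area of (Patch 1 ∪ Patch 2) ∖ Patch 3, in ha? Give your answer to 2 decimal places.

0.82

|Patch 1 ∪ Patch 2| = 27.
|(Patch 1 ∪ Patch 2) ∩ Patch 3| = 26.1765.
|(Patch 1 ∪ Patch 2) ∖ Patch 3| = 27 − 26.1765 = 0.82.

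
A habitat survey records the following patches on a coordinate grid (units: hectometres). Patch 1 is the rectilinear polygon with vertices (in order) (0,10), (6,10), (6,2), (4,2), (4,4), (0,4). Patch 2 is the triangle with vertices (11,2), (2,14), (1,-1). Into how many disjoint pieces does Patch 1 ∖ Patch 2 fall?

Patch 1 ∖ Patch 2 splits into 2 disjoint pieces (area 9.2, area 0.6667).

2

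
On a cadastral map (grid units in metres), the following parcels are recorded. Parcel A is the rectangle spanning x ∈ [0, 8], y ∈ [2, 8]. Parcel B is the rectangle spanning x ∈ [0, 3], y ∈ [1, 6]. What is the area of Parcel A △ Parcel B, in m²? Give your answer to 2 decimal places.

39.00

|Parcel A∩Parcel B|: x∈[0,3], y∈[2,6] → 3·4 = 12.
|Parcel A △ Parcel B| = |Parcel A| + |Parcel B| − 2·|Parcel A∩Parcel B| = 48 + 15 − 24 = 39.00.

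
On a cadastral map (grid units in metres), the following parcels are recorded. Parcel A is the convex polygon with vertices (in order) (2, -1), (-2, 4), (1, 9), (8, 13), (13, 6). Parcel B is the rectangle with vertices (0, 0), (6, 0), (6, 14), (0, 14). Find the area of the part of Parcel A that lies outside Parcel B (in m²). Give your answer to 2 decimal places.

|Parcel A| = 110.5, |Parcel A∩Parcel B| = 57.5329.
|Parcel A ∖ Parcel B| = |Parcel A| − |Parcel A∩Parcel B| = 110.5 − 57.5329 = 52.97.

52.97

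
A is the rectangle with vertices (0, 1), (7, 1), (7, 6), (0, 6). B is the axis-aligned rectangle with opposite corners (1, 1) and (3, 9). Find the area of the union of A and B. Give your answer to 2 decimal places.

41.00

By inclusion–exclusion:
Individual areas: |A| = 35, |B| = 16.
|A∩B|: x∈[1,3], y∈[1,6] → 2·5 = 10.
|A ∪ B| = 51 − 10 = 41.00.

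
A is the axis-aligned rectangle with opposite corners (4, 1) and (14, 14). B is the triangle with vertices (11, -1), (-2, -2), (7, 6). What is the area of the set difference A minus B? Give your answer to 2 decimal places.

|A| = 130, |A∩B| = 18.1429.
|A ∖ B| = |A| − |A∩B| = 130 − 18.1429 = 111.86.

111.86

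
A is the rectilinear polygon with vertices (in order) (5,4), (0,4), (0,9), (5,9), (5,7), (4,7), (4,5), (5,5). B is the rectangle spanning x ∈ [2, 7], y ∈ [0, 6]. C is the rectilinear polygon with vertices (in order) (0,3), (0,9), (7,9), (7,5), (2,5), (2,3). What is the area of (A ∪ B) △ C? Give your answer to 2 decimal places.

|A ∪ B| = 48.
|(A ∪ B) ∩ C| = 23.
|(A ∪ B) △ C| = 48 + 32 − 46 = 34.00.

34.00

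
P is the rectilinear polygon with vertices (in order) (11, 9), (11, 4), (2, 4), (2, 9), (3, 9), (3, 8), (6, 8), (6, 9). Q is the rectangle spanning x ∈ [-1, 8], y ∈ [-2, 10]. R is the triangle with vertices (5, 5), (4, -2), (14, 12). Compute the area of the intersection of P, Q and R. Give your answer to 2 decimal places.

The intersection is the polygon with vertices (8,4), (4.857,4), (5,5), (8,7.333).
By the shoelace formula its area is 6.57.

6.57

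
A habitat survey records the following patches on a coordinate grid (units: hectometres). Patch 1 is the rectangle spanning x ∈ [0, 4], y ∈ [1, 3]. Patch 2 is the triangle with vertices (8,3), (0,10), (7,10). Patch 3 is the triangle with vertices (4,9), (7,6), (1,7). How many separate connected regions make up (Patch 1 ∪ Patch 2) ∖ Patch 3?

(Patch 1 ∪ Patch 2) ∖ Patch 3 splits into 2 disjoint pieces (area 8, area 18.723).

2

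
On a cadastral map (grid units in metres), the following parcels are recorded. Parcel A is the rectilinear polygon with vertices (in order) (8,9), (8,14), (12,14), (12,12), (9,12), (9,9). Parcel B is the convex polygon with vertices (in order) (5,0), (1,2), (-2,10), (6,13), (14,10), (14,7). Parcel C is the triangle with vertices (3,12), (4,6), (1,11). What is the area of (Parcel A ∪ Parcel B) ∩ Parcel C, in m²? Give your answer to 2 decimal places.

The region (Parcel A ∪ Parcel B) ∩ Parcel C is the polygon with vertices (3.02,11.882), (4,6), (1,11), (2,11.5).
By the shoelace formula its area is 6.44.

6.44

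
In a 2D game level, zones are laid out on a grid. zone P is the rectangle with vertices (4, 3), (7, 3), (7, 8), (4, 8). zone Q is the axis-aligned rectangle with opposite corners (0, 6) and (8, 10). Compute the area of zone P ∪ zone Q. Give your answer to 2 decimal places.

By inclusion–exclusion:
Individual areas: |zone P| = 15, |zone Q| = 32.
|zone P∩zone Q|: x∈[4,7], y∈[6,8] → 3·2 = 6.
|zone P ∪ zone Q| = 47 − 6 = 41.00.

41.00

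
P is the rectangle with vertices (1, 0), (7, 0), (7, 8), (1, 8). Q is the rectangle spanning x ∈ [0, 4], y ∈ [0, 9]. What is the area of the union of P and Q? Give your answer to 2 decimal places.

60.00

By inclusion–exclusion:
Individual areas: |P| = 48, |Q| = 36.
|P∩Q|: x∈[1,4], y∈[0,8] → 3·8 = 24.
|P ∪ Q| = 84 − 24 = 60.00.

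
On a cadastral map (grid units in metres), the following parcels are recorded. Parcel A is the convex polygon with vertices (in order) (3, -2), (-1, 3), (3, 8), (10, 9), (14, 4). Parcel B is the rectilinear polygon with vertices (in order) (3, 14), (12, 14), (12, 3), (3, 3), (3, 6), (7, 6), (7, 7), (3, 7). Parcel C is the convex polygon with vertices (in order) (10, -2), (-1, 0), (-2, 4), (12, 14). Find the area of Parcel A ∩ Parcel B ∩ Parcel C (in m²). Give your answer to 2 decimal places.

39.32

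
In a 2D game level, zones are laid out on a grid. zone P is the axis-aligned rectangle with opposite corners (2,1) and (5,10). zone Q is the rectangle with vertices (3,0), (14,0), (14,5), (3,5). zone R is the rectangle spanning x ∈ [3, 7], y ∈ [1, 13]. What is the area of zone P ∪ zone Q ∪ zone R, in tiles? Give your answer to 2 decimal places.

By inclusion–exclusion:
Individual areas: |zone P| = 27, |zone Q| = 55, |zone R| = 48.
|zone P∩zone Q|: x∈[3,5], y∈[1,5] → 2·4 = 8.
|zone P∩zone R|: x∈[3,5], y∈[1,10] → 2·9 = 18.
|zone Q∩zone R|: x∈[3,7], y∈[1,5] → 4·4 = 16.
|zone P∩zone Q∩zone R| = 8.
|zone P ∪ zone Q ∪ zone R| = 130 − 42 + 8 = 96.00.

96.00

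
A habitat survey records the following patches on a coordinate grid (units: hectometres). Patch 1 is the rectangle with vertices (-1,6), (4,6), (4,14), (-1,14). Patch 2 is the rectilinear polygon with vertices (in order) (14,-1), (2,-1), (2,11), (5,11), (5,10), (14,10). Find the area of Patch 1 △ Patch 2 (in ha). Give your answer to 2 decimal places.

|Patch 1| = 40, |Patch 2| = 135, |Patch 1∩Patch 2| = 10.
|Patch 1 △ Patch 2| = |Patch 1| + |Patch 2| − 2·|Patch 1∩Patch 2| = 40 + 135 − 20 = 155.00.

155.00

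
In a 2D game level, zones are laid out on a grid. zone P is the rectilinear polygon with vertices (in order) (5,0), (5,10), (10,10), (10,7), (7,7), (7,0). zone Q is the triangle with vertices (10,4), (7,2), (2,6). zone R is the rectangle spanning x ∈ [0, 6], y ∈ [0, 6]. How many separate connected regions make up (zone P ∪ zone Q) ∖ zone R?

(zone P ∪ zone Q) ∖ zone R is a single connected region.

1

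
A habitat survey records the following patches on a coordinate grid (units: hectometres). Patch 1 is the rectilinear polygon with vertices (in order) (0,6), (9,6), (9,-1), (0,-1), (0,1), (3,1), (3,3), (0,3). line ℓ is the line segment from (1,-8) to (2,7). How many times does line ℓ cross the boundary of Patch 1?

4

The segment meets the boundary at (1.933,6), (1.733,3), (1.467,-1), (1.6,1).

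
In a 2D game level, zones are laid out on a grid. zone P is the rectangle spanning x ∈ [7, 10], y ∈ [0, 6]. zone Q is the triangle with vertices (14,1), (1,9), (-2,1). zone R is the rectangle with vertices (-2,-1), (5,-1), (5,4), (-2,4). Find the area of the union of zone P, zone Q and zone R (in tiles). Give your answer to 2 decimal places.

87.53

By inclusion–exclusion:
Individual areas: |zone P| = 18, |zone Q| = 64, |zone R| = 35.
|zone P∩zone Q| = 10.1538.
|zone P∩zone R| = 0 (no overlap).
|zone Q∩zone R| = 19.3125.
|zone P∩zone Q∩zone R| = 0.
|zone P ∪ zone Q ∪ zone R| = 117 − 29.4663 + 0 = 87.53.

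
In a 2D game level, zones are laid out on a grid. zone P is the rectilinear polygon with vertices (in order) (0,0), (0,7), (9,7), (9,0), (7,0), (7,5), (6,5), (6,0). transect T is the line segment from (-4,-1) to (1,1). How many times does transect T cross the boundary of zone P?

1

The segment meets the boundary at (0,0.6).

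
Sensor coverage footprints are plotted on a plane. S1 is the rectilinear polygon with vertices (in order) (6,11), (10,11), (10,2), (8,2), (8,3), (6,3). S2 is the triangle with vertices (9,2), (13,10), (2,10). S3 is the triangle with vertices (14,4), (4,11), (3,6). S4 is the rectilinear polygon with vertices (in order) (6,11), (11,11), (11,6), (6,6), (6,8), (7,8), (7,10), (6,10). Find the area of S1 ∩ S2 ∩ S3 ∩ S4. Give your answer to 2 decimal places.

The intersection is the polygon with vertices (10,6.8), (10,6), (6,6), (6,8), (7,8), (7,8.9).
By the shoelace formula its area is 7.55.

7.55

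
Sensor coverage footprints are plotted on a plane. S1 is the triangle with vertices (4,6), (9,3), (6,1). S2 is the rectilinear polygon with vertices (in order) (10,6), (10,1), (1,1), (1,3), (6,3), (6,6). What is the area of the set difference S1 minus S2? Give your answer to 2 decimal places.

3.00

|S1| = 9.5, |S1∩S2| = 6.5.
|S1 ∖ S2| = |S1| − |S1∩S2| = 9.5 − 6.5 = 3.00.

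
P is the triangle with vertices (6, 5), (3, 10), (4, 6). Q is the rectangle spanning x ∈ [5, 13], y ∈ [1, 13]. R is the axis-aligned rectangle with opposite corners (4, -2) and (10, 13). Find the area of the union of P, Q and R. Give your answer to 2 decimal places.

127.17

By inclusion–exclusion:
Individual areas: |P| = 3.5, |Q| = 96, |R| = 90.
|P∩Q| = 0.5833.
|P∩R| = 2.3333.
|Q∩R|: x∈[5,10], y∈[1,13] → 5·12 = 60.
|P∩Q∩R| = 0.5833.
|P ∪ Q ∪ R| = 189.5 − 62.9167 + 0.5833 = 127.17.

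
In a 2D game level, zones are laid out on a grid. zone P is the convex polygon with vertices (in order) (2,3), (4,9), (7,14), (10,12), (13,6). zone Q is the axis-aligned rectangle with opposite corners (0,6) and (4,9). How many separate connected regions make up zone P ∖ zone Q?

zone P ∖ zone Q is a single connected region.

1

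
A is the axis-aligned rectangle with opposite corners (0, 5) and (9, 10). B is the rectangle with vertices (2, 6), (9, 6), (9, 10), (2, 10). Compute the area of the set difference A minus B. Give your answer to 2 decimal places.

|A∩B|: x∈[2,9], y∈[6,10] → 7·4 = 28.
|A| = 45.
|A ∖ B| = |A| − |A∩B| = 45 − 28 = 17.00.

17.00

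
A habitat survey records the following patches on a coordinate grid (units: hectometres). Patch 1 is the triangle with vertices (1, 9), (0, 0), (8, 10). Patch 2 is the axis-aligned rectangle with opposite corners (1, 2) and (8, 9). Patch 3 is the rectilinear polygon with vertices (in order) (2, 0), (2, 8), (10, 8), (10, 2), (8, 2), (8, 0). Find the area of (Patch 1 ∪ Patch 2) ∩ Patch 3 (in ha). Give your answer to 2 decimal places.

36.00

The region (Patch 1 ∪ Patch 2) ∩ Patch 3 is the polygon with vertices (8,2), (2,2), (2,8), (8,8).
By the shoelace formula its area is 36.00.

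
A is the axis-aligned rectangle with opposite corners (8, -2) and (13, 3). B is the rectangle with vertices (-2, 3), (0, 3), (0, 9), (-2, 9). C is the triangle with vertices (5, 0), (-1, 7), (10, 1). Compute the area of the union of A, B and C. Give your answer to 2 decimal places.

By inclusion–exclusion:
Individual areas: |A| = 25, |B| = 12, |C| = 20.5.
|A∩B| = 0 (no overlap).
|A∩C| = 1.4909.
|B∩C| = 0.3106.
|A∩B∩C| = 0.
|A ∪ B ∪ C| = 57.5 − 1.8015 + 0 = 55.70.

55.70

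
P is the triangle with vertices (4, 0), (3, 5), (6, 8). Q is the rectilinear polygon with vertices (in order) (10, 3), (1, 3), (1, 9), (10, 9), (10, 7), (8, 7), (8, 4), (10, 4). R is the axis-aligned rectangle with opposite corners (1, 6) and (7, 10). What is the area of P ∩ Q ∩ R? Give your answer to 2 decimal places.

1.50

The intersection is the polygon with vertices (6,8), (5.5,6), (4,6).
By the shoelace formula its area is 1.50.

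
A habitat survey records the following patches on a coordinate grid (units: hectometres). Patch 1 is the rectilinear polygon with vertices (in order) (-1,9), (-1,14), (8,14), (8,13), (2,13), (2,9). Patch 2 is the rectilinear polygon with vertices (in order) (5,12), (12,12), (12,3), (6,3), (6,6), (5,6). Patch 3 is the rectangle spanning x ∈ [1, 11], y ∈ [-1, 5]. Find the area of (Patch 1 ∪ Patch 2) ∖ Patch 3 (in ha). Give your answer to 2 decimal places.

71.00

|Patch 1 ∪ Patch 2| = 81.
|(Patch 1 ∪ Patch 2) ∩ Patch 3| = 10.
|(Patch 1 ∪ Patch 2) ∖ Patch 3| = 81 − 10 = 71.00.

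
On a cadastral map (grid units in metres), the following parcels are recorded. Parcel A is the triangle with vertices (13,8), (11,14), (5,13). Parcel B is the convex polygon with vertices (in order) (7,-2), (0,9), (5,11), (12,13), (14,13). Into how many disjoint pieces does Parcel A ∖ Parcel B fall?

Parcel A ∖ Parcel B splits into 2 disjoint pieces (area 0.681, area 7.9126).

2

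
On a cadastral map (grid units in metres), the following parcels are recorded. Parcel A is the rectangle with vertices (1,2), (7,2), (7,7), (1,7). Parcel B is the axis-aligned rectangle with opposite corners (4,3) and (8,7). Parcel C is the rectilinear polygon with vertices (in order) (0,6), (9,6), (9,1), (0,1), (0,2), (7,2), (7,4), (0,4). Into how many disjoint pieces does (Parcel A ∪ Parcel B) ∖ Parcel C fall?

2

(Parcel A ∪ Parcel B) ∖ Parcel C splits into 2 disjoint pieces (area 12, area 7).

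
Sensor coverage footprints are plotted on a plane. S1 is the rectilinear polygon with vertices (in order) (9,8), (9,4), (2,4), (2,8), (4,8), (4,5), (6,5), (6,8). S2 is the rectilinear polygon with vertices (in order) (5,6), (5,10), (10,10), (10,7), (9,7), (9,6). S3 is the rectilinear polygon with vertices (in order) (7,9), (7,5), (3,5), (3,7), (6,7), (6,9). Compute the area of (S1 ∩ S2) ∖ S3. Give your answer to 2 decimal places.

|S1 ∩ S2| = 6.
|(S1 ∩ S2) ∩ S3| = 2.
|(S1 ∩ S2) ∖ S3| = 6 − 2 = 4.00.

4.00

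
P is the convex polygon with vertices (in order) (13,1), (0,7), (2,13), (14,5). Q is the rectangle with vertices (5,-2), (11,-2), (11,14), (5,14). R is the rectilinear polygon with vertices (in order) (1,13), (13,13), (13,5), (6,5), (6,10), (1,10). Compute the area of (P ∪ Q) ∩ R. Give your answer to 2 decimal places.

|P ∪ Q| = 134.8462.
|(P ∪ Q) ∩ R| = 53.17.

53.17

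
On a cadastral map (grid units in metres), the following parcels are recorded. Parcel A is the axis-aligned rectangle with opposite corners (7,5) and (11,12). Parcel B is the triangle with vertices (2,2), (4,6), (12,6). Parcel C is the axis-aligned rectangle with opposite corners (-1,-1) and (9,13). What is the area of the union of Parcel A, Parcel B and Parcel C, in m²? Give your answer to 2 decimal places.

154.25

By inclusion–exclusion:
Individual areas: |Parcel A| = 28, |Parcel B| = 16, |Parcel C| = 140.
|Parcel A∩Parcel B| = 3.55.
|Parcel A∩Parcel C|: x∈[7,9], y∈[5,12] → 2·7 = 14.
|Parcel B∩Parcel C| = 14.2.
|Parcel A∩Parcel B∩Parcel C| = 2.
|Parcel A ∪ Parcel B ∪ Parcel C| = 184 − 31.75 + 2 = 154.25.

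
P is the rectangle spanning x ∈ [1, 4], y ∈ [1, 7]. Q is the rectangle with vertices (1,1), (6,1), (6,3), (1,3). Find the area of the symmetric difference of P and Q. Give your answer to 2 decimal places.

|P∩Q|: x∈[1,4], y∈[1,3] → 3·2 = 6.
|P △ Q| = |P| + |Q| − 2·|P∩Q| = 18 + 10 − 12 = 16.00.

16.00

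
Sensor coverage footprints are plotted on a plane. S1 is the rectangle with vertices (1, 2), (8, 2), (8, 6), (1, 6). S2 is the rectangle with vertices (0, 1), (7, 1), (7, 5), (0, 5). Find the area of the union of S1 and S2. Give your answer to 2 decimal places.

By inclusion–exclusion:
Individual areas: |S1| = 28, |S2| = 28.
|S1∩S2|: x∈[1,7], y∈[2,5] → 6·3 = 18.
|S1 ∪ S2| = 56 − 18 = 38.00.

38.00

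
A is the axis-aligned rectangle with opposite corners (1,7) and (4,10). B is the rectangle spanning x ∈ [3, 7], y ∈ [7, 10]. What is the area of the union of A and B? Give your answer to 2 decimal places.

By inclusion–exclusion:
Individual areas: |A| = 9, |B| = 12.
|A∩B|: x∈[3,4], y∈[7,10] → 1·3 = 3.
|A ∪ B| = 21 − 3 = 18.00.

18.00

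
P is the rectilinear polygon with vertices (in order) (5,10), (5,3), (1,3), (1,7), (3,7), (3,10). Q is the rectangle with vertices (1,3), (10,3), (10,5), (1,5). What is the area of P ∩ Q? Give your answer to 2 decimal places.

The intersection is the polygon with vertices (5,3), (1,3), (1,5), (5,5).
By the shoelace formula its area is 8.00.

8.00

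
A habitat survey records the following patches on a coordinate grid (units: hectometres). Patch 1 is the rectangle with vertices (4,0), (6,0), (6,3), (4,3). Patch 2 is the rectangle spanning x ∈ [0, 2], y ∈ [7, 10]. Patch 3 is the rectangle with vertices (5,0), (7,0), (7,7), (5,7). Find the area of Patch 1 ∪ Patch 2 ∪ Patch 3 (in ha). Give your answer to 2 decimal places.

By inclusion–exclusion:
Individual areas: |Patch 1| = 6, |Patch 2| = 6, |Patch 3| = 14.
|Patch 1∩Patch 2| = 0 (no overlap).
|Patch 1∩Patch 3|: x∈[5,6], y∈[0,3] → 1·3 = 3.
|Patch 2∩Patch 3| = 0 (no overlap).
|Patch 1∩Patch 2∩Patch 3| = 0.
|Patch 1 ∪ Patch 2 ∪ Patch 3| = 26 − 3 + 0 = 23.00.

23.00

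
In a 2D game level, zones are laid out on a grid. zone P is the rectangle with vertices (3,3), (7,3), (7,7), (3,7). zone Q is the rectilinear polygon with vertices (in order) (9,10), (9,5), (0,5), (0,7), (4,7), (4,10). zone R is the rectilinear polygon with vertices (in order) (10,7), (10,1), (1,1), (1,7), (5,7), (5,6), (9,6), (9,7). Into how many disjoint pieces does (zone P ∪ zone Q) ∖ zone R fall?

(zone P ∪ zone Q) ∖ zone R splits into 2 disjoint pieces (area 2, area 19).

2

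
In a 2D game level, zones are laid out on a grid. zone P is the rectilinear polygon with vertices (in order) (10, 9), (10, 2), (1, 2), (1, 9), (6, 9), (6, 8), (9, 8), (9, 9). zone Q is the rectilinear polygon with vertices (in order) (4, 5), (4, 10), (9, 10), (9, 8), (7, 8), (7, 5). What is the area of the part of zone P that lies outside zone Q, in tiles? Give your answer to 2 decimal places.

49.00

|zone P| = 60, |zone P∩zone Q| = 11.
|zone P ∖ zone Q| = |zone P| − |zone P∩zone Q| = 60 − 11 = 49.00.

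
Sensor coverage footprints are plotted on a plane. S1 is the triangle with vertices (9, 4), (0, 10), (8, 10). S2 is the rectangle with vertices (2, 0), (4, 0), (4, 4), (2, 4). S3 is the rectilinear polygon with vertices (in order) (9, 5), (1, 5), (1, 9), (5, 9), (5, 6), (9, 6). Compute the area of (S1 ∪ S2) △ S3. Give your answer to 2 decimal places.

|S1 ∪ S2| = 32.
|(S1 ∪ S2) ∩ S3| = 6.0833.
|(S1 ∪ S2) △ S3| = 32 + 20 − 12.1667 = 39.83.

39.83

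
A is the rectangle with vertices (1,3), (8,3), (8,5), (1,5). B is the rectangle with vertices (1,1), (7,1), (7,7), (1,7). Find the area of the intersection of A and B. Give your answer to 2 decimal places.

|A∩B|: x∈[1,7], y∈[3,5] → 6·2 = 12.

12.00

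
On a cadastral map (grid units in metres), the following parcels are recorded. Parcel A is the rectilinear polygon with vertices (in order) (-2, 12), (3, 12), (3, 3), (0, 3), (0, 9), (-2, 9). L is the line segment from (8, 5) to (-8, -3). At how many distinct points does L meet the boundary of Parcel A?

0

The segment lies entirely outside Parcel A and never meets its boundary.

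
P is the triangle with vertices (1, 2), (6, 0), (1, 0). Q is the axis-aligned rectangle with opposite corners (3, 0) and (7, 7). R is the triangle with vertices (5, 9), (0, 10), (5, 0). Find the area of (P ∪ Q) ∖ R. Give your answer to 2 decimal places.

|P ∪ Q| = 31.2.
|(P ∪ Q) ∩ R| = 10.
|(P ∪ Q) ∖ R| = 31.2 − 10 = 21.20.

21.20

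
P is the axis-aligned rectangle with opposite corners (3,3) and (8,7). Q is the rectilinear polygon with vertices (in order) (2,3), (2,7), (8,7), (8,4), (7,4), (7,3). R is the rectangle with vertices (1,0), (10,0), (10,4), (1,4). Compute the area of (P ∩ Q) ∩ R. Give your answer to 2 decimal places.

|P ∩ Q| = 19.
|(P ∩ Q) ∩ R| = 4.00.

4.00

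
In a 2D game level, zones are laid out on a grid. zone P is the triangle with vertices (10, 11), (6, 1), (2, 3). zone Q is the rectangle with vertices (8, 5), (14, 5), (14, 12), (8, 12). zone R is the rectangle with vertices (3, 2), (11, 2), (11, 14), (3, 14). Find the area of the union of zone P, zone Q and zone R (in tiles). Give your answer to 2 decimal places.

118.95

By inclusion–exclusion:
Individual areas: |zone P| = 24, |zone Q| = 42, |zone R| = 96.
|zone P∩zone Q| = 3.
|zone P∩zone R| = 22.05.
|zone Q∩zone R|: x∈[8,11], y∈[5,12] → 3·7 = 21.
|zone P∩zone Q∩zone R| = 3.
|zone P ∪ zone Q ∪ zone R| = 162 − 46.05 + 3 = 118.95.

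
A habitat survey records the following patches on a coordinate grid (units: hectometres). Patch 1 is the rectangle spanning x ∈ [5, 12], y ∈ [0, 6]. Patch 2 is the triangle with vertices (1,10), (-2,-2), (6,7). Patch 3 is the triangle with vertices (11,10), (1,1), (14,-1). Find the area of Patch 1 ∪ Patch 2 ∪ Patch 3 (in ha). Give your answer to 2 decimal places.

104.56

By inclusion–exclusion:
Individual areas: |Patch 1| = 42, |Patch 2| = 34.5, |Patch 3| = 68.5.
|Patch 1∩Patch 2| = 0.0069.
|Patch 1∩Patch 3| = 40.4303.
|Patch 2∩Patch 3| = 0.
|Patch 1∩Patch 2∩Patch 3| = 0.
|Patch 1 ∪ Patch 2 ∪ Patch 3| = 145 − 40.4373 + 0 = 104.56.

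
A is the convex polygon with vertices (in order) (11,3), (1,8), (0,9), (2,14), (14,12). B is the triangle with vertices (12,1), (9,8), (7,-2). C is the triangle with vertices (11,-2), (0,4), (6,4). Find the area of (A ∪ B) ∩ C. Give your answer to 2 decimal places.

The region (A ∪ B) ∩ C is the polygon with vertices (8.905,-0.857), (7.393,-0.033), (7.774,1.871), (9.667,-0.4).
By the shoelace formula its area is 2.89.

2.89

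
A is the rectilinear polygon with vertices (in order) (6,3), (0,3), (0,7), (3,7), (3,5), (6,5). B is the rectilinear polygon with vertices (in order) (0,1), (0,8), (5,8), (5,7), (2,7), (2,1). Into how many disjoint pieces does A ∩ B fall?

A ∩ B is a single connected region.

1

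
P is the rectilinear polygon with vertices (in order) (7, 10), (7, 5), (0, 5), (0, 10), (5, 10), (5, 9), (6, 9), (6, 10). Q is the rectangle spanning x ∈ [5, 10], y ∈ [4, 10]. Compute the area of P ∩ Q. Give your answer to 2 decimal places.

9.00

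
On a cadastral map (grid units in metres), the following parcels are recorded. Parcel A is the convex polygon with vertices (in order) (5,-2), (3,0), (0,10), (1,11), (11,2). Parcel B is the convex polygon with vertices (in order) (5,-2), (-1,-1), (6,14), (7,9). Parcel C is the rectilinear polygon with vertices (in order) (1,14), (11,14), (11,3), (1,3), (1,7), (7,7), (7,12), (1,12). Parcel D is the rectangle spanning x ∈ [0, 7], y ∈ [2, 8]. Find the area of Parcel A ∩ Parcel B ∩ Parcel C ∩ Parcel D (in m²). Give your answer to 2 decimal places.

16.35

The intersection is the polygon with vertices (2.733,7), (5.444,7), (6.469,6.078), (5.909,3), (2.1,3), (1.617,4.609).
By the shoelace formula its area is 16.35.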